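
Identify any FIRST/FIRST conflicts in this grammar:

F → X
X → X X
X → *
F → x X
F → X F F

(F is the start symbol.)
Yes. F → X / F → X F F on { '*' }; X → X X / X → '*' on { '*' }

A FIRST/FIRST conflict occurs when two productions N → α and N → β for the same non-terminal have FIRST(α) ∩ FIRST(β) ≠ ∅ (with ε ∈ FIRST of a nullable right-hand side, so two nullable alternatives also conflict).

FIRST sets of the non-terminals at (or reachable through a nullable prefix from) the front of some alternative:
  FIRST(X) = { '*' }

Productions for F:
  F → X: FIRST = { '*' }
  F → x X: FIRST = { 'x' }
  F → X F F: FIRST = { '*' }
Productions for X:
  X → X X: FIRST = { '*' }
  X → *: FIRST = { '*' }

Conflict for F: F → X and F → X F F
  Overlap: { '*' }
Conflict for X: X → X X and X → *
  Overlap: { '*' }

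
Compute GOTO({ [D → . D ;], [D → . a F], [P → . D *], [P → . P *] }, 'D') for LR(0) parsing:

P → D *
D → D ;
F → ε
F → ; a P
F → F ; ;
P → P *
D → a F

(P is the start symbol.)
GOTO(I, 'D') = CLOSURE({ [A → αX.β] : [A → α.Xβ] ∈ I, X = 'D' })

Items with dot before 'D', with the dot advanced:
  [D → . D ;] → [D → D . ;]
  [P → . D *] → [P → D . *]
Closure adds nothing (no advanced item has the dot before a non-terminal).

GOTO = { [D → D . ;], [P → D . *] }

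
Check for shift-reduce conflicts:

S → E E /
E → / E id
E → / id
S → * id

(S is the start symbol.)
Augment with S' → S and build the canonical LR(0) collection (I0 = CLOSURE({[S' → . S]}), then GOTO on every symbol after a dot until no new states appear). It has 11 states:
  I0: { [E → . / E id], [E → . / id], [S → . * id], [S → . E E /], [S' → . S] }  — shift
  I1: { [S → * . id] }  — shift
  I2: { [E → . / E id], [E → . / id], [E → / . E id], [E → / . id] }  — shift
  I3: { [E → . / E id], [E → . / id], [S → E . E /] }  — shift
  I4: { [S' → S .] }  — accept
  I5: { [S → E E . /] }  — shift
  I6: { [S → E E / .] }  — reduce
  I7: { [E → / E . id] }  — shift
  I8: { [E → / id .] }  — reduce
  I9: { [E → / E id .] }  — reduce
  I10: { [S → * id .] }  — reduce

No state contains both a complete item and a shift item.

Answer: No shift-reduce conflicts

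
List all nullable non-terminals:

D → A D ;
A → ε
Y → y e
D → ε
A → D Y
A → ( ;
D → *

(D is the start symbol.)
{ 'A', 'D' }

A non-terminal is nullable if it can derive ε (the empty string): either it has an ε-production, or it has a production whose right-hand side consists entirely of nullable non-terminals.

ε-productions: A → ε, D → ε
So A, D are immediately nullable.
No further non-terminal can be added: every production for the remaining non-terminals contains a terminal or a non-nullable non-terminal.
Nullable = { 'A', 'D' }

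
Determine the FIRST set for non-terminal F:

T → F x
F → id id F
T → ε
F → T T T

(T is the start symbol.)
FIRST sets of the other non-terminals involved (by the same procedure, iterated to a fixed point):
  FIRST(T) = { 'id', 'x', ε }

From F → id id F:
  - id is a terminal: add 'id' and stop
From F → T T T:
  - T is a non-terminal: add FIRST(T) \ {ε} = { 'id', 'x' }
    T is nullable, so continue to the next symbol
  - T is a non-terminal: add FIRST(T) \ {ε} = { 'id', 'x' }
    T is nullable, so continue to the next symbol
  - T is a non-terminal: add FIRST(T) \ {ε} = { 'id', 'x' }
    T is nullable and nothing follows, so the whole right-hand side can vanish: ε ∈ FIRST(F)

Collecting: FIRST(F) = { 'id', 'x', ε }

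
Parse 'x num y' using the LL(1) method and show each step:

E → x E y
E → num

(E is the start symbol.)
Stack is shown with the top on the left.

Stack    Input      Action
--------------------------
E $      x num y $  output E → x E y
x E y $  x num y $  match 'x'
E y $    num y $    output E → num
num y $  num y $    match 'num'
y $      y $        match 'y'
$        $          accept

The string is accepted.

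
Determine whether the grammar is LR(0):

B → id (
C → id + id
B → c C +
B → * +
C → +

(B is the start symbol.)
Yes, the grammar is LR(0)

A grammar is LR(0) if no state in the canonical LR(0) collection has:
  - both a shift item (dot before a terminal) and a complete item (shift-reduce conflict), or
  - two or more complete items (reduce-reduce conflict; the accept item [B' → B .] counts as a complete item here).

Augment with B' → B and build the canonical LR(0) collection (I0 = CLOSURE({[B' → . B]}), then GOTO on every symbol after a dot until no new states appear). It has 13 states:
  I0: { [B → . * +], [B → . c C +], [B → . id (], [B' → . B] }  — shift
  I1: { [B → * . +] }  — shift
  I2: { [B' → B .] }  — accept
  I3: { [B → c . C +], [C → . +], [C → . id + id] }  — shift
  I4: { [B → id . (] }  — shift
  I5: { [B → id ( .] }  — reduce
  I6: { [C → + .] }  — reduce
  I7: { [B → c C . +] }  — shift
  I8: { [C → id . + id] }  — shift
  I9: { [C → id + . id] }  — shift
  I10: { [C → id + id .] }  — reduce
  I11: { [B → c C + .] }  — reduce
  I12: { [B → * + .] }  — reduce

Every state is either a pure shift/goto state or contains exactly one complete item and nothing to shift — no conflicts. The grammar is LR(0).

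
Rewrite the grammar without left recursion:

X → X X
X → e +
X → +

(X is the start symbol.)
X → e + X'
X → + X'
X' → X X'
X' → ε

X is directly left-recursive. The standard transformation for
  A → A α₁ | ... | A α_m | β₁ | ... | β_n
is
  A  → β₁ A' | ... | β_n A'
  A' → α₁ A' | ... | α_m A' | ε

X → e + becomes X → e + X'
X → + becomes X → + X'
X → X X becomes X' → X X'
Add X' → ε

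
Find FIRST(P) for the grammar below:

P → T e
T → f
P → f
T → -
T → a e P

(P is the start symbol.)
FIRST sets of the other non-terminals involved (by the same procedure, iterated to a fixed point):
  FIRST(T) = { '-', 'a', 'f' }

From P → T e:
  - T is a non-terminal: add FIRST(T) \ {ε} = { '-', 'a', 'f' }
    T is not nullable, so stop
From P → f:
  - f is a terminal: add 'f' and stop

Collecting: FIRST(P) = { '-', 'a', 'f' }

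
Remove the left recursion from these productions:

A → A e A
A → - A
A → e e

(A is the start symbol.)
A → - A A'
A → e e A'
A' → e A A'
A' → ε

A is directly left-recursive. The standard transformation for
  A → A α₁ | ... | A α_m | β₁ | ... | β_n
is
  A  → β₁ A' | ... | β_n A'
  A' → α₁ A' | ... | α_m A' | ε

A → - A becomes A → - A A'
A → e e becomes A → e e A'
A → A e A becomes A' → e A A'
Add A' → ε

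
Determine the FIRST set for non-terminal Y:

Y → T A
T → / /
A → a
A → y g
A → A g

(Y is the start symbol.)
{ '/' }

To compute FIRST(Y), examine every production with Y on the left-hand side, reading each right-hand side left to right until a non-nullable symbol is reached.

FIRST sets of the other non-terminals involved (by the same procedure, iterated to a fixed point):
  FIRST(T) = { '/' }

From Y → T A:
  - T is a non-terminal: add FIRST(T) \ {ε} = { '/' }
    T is not nullable, so stop

Collecting: FIRST(Y) = { '/' }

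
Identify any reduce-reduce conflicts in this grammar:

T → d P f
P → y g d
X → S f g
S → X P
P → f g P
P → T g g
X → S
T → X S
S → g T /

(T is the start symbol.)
Augment with T' → T and build the canonical LR(0) collection (I0 = CLOSURE({[T' → . T]}), then GOTO on every symbol after a dot until no new states appear). It has 23 states:
  I0: { [S → . X P], [S → . g T /], [T → . X S], [T → . d P f], [T' → . T], [X → . S f g], [X → . S] }  — shift
  I1: { [X → S . f g], [X → S .] }  — shift, reduce
  I2: { [T' → T .] }  — accept
  I3: { [P → . T g g], [P → . f g P], [P → . y g d], [S → . X P], [S → . g T /], [S → X . P], [T → . X S], [T → . d P f], [T → X . S], [X → . S f g], [X → . S] }  — shift
  I4: { [P → . T g g], [P → . f g P], [P → . y g d], [S → . X P], [S → . g T /], [T → . X S], [T → . d P f], [T → d . P f], [X → . S f g], [X → . S] }  — shift
  I5: { [S → . X P], [S → . g T /], [S → g . T /], [T → . X S], [T → . d P f], [X → . S f g], [X → . S] }  — shift
  I6: { [S → g T . /] }  — shift
  I7: { [S → g T / .] }  — reduce
  I8: { [T → d P . f] }  — shift
  I9: { [P → T . g g] }  — shift
  I10: { [P → f . g P] }  — shift
  I11: { [P → y . g d] }  — shift
  I12: { [P → y g . d] }  — shift
  I13: { [P → y g d .] }  — reduce
  I14: { [P → . T g g], [P → . f g P], [P → . y g d], [P → f g . P], [S → . X P], [S → . g T /], [T → . X S], [T → . d P f], [X → . S f g], [X → . S] }  — shift
  I15: { [P → f g P .] }  — reduce
  I16: { [P → T g . g] }  — shift
  I17: { [P → T g g .] }  — reduce
  I18: { [T → d P f .] }  — reduce
  I19: { [S → X P .] }  — reduce
  I20: { [T → X S .], [X → S . f g], [X → S .] }  — shift, 2 reduces
  I21: { [X → S f . g] }  — shift
  I22: { [X → S f g .] }  — reduce

I20 contains complete items [T → X S .], [X → S .] — reduce-reduce conflict.

Answer: Yes — I20: [T → X S .] vs [X → S .]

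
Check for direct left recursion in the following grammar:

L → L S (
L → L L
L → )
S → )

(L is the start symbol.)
Yes, L is left-recursive

Direct left recursion occurs when N → N α for some non-terminal N (the right-hand side begins with the left-hand side itself).

L → L S (: LEFT RECURSIVE (starts with L)
L → L L: LEFT RECURSIVE (starts with L)
L → ): starts with ')'
S → ): starts with ')'

The grammar has direct left recursion on: L.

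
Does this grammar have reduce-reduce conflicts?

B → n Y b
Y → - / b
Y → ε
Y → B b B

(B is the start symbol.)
No reduce-reduce conflicts

Augment with B' → B and build the canonical LR(0) collection (I0 = CLOSURE({[B' → . B]}), then GOTO on every symbol after a dot until no new states appear). It has 11 states:
  I0: { [B → . n Y b], [B' → . B] }  — shift
  I1: { [B' → B .] }  — accept
  I2: { [B → . n Y b], [B → n . Y b], [Y → . - / b], [Y → . B b B], [Y → .] }  — shift, reduce
  I3: { [Y → - . / b] }  — shift
  I4: { [Y → B . b B] }  — shift
  I5: { [B → n Y . b] }  — shift
  I6: { [B → n Y b .] }  — reduce
  I7: { [B → . n Y b], [Y → B b . B] }  — shift
  I8: { [Y → B b B .] }  — reduce
  I9: { [Y → - / . b] }  — shift
  I10: { [Y → - / b .] }  — reduce

No state contains more than one complete item.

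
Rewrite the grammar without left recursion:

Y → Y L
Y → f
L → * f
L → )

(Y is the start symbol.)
Y → f Y'
Y' → L Y'
Y' → ε
L → * f
L → )

Y is directly left-recursive. The standard transformation for
  A → A α₁ | ... | A α_m | β₁ | ... | β_n
is
  A  → β₁ A' | ... | β_n A'
  A' → α₁ A' | ... | α_m A' | ε

Y → f becomes Y → f Y'
Y → Y L becomes Y' → L Y'
Add Y' → ε

Productions for other non-terminals are unchanged:
  L → * f
  L → )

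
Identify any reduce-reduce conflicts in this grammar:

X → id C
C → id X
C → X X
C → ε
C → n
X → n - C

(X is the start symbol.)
No reduce-reduce conflicts

A reduce-reduce conflict occurs when an LR(0) state has two complete items [A → α .] and [B → β .] — both call for a reduction, and with no lookahead the parser cannot choose between them.

Augment with X' → X and build the canonical LR(0) collection (I0 = CLOSURE({[X' → . X]}), then GOTO on every symbol after a dot until no new states appear). It has 12 states:
  I0: { [X → . id C], [X → . n - C], [X' → . X] }  — shift
  I1: { [X' → X .] }  — accept
  I2: { [C → . X X], [C → . id X], [C → . n], [C → .], [X → . id C], [X → . n - C], [X → id . C] }  — shift, reduce
  I3: { [X → n . - C] }  — shift
  I4: { [C → . X X], [C → . id X], [C → . n], [C → .], [X → . id C], [X → . n - C], [X → n - . C] }  — shift, reduce
  I5: { [X → n - C .] }  — reduce
  I6: { [C → X . X], [X → . id C], [X → . n - C] }  — shift
  I7: { [C → . X X], [C → . id X], [C → . n], [C → .], [C → id . X], [X → . id C], [X → . n - C], [X → id . C] }  — shift, reduce
  I8: { [C → n .], [X → n . - C] }  — shift, reduce
  I9: { [X → id C .] }  — reduce
  I10: { [C → X . X], [C → id X .], [X → . id C], [X → . n - C] }  — shift, reduce
  I11: { [C → X X .] }  — reduce

No state contains more than one complete item.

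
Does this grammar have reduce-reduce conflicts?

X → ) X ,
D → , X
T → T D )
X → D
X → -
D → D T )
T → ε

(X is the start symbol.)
A reduce-reduce conflict occurs when an LR(0) state has two complete items [A → α .] and [B → β .] — both call for a reduction, and with no lookahead the parser cannot choose between them.

Augment with X' → X and build the canonical LR(0) collection (I0 = CLOSURE({[X' → . X]}), then GOTO on every symbol after a dot until no new states appear). It has 13 states:
  I0: { [D → . , X], [D → . D T )], [X → . ) X ,], [X → . -], [X → . D], [X' → . X] }  — shift
  I1: { [D → . , X], [D → . D T )], [X → ) . X ,], [X → . ) X ,], [X → . -], [X → . D] }  — shift
  I2: { [D → , . X], [D → . , X], [D → . D T )], [X → . ) X ,], [X → . -], [X → . D] }  — shift
  I3: { [X → - .] }  — reduce
  I4: { [D → D . T )], [T → . T D )], [T → .], [X → D .] }  — 2 reduces
  I5: { [X' → X .] }  — accept
  I6: { [D → . , X], [D → . D T )], [D → D T . )], [T → T . D )] }  — shift
  I7: { [D → D T ) .] }  — reduce
  I8: { [D → D . T )], [T → . T D )], [T → .], [T → T D . )] }  — shift, reduce
  I9: { [T → T D ) .] }  — reduce
  I10: { [D → , X .] }  — reduce
  I11: { [X → ) X . ,] }  — shift
  I12: { [X → ) X , .] }  — reduce

I4 contains complete items [T → .], [X → D .] — reduce-reduce conflict.

Answer: Yes — I4: [T → .] vs [X → D .]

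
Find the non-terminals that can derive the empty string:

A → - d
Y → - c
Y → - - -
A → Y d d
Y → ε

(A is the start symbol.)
A non-terminal is nullable if it can derive ε (the empty string): either it has an ε-production, or it has a production whose right-hand side consists entirely of nullable non-terminals.

ε-productions: Y → ε
So Y is immediately nullable.
No further non-terminal can be added: every production for the remaining non-terminals contains a terminal or a non-nullable non-terminal.
Nullable = { 'Y' }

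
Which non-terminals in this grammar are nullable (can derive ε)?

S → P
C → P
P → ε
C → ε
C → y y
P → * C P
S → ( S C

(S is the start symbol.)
{ 'C', 'P', 'S' }

ε-productions: P → ε, C → ε
So P, C are immediately nullable.
S → P: every symbol on the right is nullable, so S is nullable too.
Every non-terminal is now nullable.
Nullable = { 'C', 'P', 'S' }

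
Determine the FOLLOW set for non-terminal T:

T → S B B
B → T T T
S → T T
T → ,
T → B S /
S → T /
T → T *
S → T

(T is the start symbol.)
T is the start symbol, so $ ∈ FOLLOW(T).
In B → T T T: T is followed by T T, add FIRST(T T) \ {ε} = { ',' }
In B → T T T: T is followed by T, add FIRST(T) \ {ε} = { ',' }
In B → T T T: T is at the end, add FOLLOW(B)
In S → T T: T is followed by T, add FIRST(T) \ {ε} = { ',' }
In S → T T: T is at the end, add FOLLOW(S)
In S → T /: T is followed by '/', add FIRST('/') \ {ε} = { '/' }
In T → T *: T is followed by '*', add FIRST('*') \ {ε} = { '*' }
In S → T: T is at the end, add FOLLOW(S)

The FOLLOW sets referred to above (computed the same way, to a fixed point):
  FOLLOW(B) = { $, '*', ',', '/' }
  FOLLOW(S) = { ',', '/' }

Taking the union: FOLLOW(T) = { $, '*', ',', '/' }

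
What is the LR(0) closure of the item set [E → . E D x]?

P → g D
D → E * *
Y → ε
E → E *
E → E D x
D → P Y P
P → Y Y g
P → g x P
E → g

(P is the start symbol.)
To compute CLOSURE, for each item [A → α.Bβ] where B is a non-terminal, add [B → .γ] for all productions B → γ; repeat for the newly added items until nothing changes.

Start with: [E → . E D x]
  [E → . E D x] has the dot before E: add [E → . E *], [E → . g]
No further items can be added.

CLOSURE = { [E → . E *], [E → . E D x], [E → . g] }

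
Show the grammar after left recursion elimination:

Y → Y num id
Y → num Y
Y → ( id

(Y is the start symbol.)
Y → num Y Y'
Y → ( id Y'
Y' → num id Y'
Y' → ε

Y is directly left-recursive. The standard transformation for
  A → A α₁ | ... | A α_m | β₁ | ... | β_n
is
  A  → β₁ A' | ... | β_n A'
  A' → α₁ A' | ... | α_m A' | ε

Y → num Y becomes Y → num Y Y'
Y → ( id becomes Y → ( id Y'
Y → Y num id becomes Y' → num id Y'
Add Y' → ε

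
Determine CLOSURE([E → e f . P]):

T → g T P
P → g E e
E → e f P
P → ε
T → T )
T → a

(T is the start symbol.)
To compute CLOSURE, for each item [A → α.Bβ] where B is a non-terminal, add [B → .γ] for all productions B → γ; repeat for the newly added items until nothing changes.

Start with: [E → e f . P]
  [E → e f . P] has the dot before P: add [P → . g E e], [P → .]
No further items can be added.

CLOSURE = { [E → e f . P], [P → . g E e], [P → .] }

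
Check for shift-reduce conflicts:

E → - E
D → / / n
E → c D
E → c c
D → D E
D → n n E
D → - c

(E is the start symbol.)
Yes — I6: [E → c D .] vs [E → . - E]

A shift-reduce conflict occurs when an LR(0) state has both:
  - a complete (reduce) item [A → α .] (dot at the end), and
  - a shift item [B → β . c γ] (dot before a terminal).

Augment with E' → E and build the canonical LR(0) collection (I0 = CLOSURE({[E' → . E]}), then GOTO on every symbol after a dot until no new states appear). It has 16 states:
  I0: { [E → . - E], [E → . c D], [E → . c c], [E' → . E] }  — shift
  I1: { [E → - . E], [E → . - E], [E → . c D], [E → . c c] }  — shift
  I2: { [E' → E .] }  — accept
  I3: { [D → . - c], [D → . / / n], [D → . D E], [D → . n n E], [E → c . D], [E → c . c] }  — shift
  I4: { [D → - . c] }  — shift
  I5: { [D → / . / n] }  — shift
  I6: { [D → D . E], [E → . - E], [E → . c D], [E → . c c], [E → c D .] }  — shift, reduce
  I7: { [E → c c .] }  — reduce
  I8: { [D → n . n E] }  — shift
  I9: { [D → n n . E], [E → . - E], [E → . c D], [E → . c c] }  — shift
  I10: { [D → n n E .] }  — reduce
  I11: { [D → D E .] }  — reduce
  I12: { [D → / / . n] }  — shift
  I13: { [D → / / n .] }  — reduce
  I14: { [D → - c .] }  — reduce
  I15: { [E → - E .] }  — reduce

I6 contains reduce item [E → c D .] and shift items [E → . - E], [E → . c D], [E → . c c] — shift-reduce conflict.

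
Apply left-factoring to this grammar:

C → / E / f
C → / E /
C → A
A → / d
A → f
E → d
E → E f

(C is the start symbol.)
Left-factoring transforms A → αβ₁ | αβ₂ into A → αA' and A' → β₁ | β₂
(α is the longest common prefix among the alternatives). Repeat until
no nonterminal has two alternatives with a common prefix.

Round 1: C has alternatives sharing prefix '/ E /'. Introduce C': C → / E / C'
  Add: C' → f
  Add: C' → ε

No remaining common prefixes — done.

Resulting grammar:
C → / E / C'
C' → f
C' → ε
C → A
A → / d
A → f
E → d
E → E f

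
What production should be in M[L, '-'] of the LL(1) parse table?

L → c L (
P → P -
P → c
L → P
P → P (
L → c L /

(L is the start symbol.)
To find M[L, '-'], we find productions for L where '-' is in the predict set (PREDICT(N → α) = (FIRST(α) \ {ε}) ∪ (FOLLOW(N) if α ⇒* ε)).

Relevant sets:
  FIRST(P) = { 'c' }

L → c L (: PREDICT = { 'c' }
L → P: PREDICT = { 'c' }
L → c L /: PREDICT = { 'c' }

M[L, '-'] is empty (no production applies)

Answer: Empty (error entry)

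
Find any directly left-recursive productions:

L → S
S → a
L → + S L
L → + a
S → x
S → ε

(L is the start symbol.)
No direct left recursion

Direct left recursion occurs when N → N α for some non-terminal N (the right-hand side begins with the left-hand side itself).

L → S: starts with S
S → a: starts with a
L → + S L: starts with '+'
L → + a: starts with '+'
S → x: starts with x
S → ε: starts with ε

No direct left recursion found.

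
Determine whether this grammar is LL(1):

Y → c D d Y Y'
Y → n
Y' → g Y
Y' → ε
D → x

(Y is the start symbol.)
No. Predict set conflict for Y': { 'g' }

A grammar is LL(1) if for each non-terminal N with multiple productions, the predict sets of those productions are pairwise disjoint, where PREDICT(N → α) = (FIRST(α) \ {ε}) ∪ (FOLLOW(N) if α ⇒* ε).

Relevant sets:
  FOLLOW(Y') = { $, 'g' }

For Y:
  PREDICT(Y → c D d Y Y') = { 'c' }
  PREDICT(Y → n) = { 'n' }
For Y':
  PREDICT(Y' → g Y) = { 'g' }
  PREDICT(Y' → ε) = { $, 'g' }
D has a single production, so nothing to check there.

Conflict found: Predict set conflict for Y': { 'g' }
The grammar is NOT LL(1).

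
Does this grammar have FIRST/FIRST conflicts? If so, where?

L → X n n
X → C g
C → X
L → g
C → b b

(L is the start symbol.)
Yes. C → X / C → b b on { 'b' }

A FIRST/FIRST conflict occurs when two productions N → α and N → β for the same non-terminal have FIRST(α) ∩ FIRST(β) ≠ ∅ (with ε ∈ FIRST of a nullable right-hand side, so two nullable alternatives also conflict).

FIRST sets of the non-terminals at (or reachable through a nullable prefix from) the front of some alternative:
  FIRST(X) = { 'b' }

Productions for L:
  L → X n n: FIRST = { 'b' }
  L → g: FIRST = { 'g' }
Productions for C:
  C → X: FIRST = { 'b' }
  C → b b: FIRST = { 'b' }
X has only one production, so no FIRST/FIRST conflict is possible there.

Conflict for C: C → X and C → b b
  Overlap: { 'b' }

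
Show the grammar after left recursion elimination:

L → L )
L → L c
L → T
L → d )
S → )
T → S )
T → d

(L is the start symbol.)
L → T L'
L → d ) L'
L' → ) L'
L' → c L'
L' → ε
S → )
T → S )
T → d

L is directly left-recursive. The standard transformation for
  A → A α₁ | ... | A α_m | β₁ | ... | β_n
is
  A  → β₁ A' | ... | β_n A'
  A' → α₁ A' | ... | α_m A' | ε

L → T becomes L → T L'
L → d ) becomes L → d ) L'
L → L ) becomes L' → ) L'
L → L c becomes L' → c L'
Add L' → ε

Productions for other non-terminals are unchanged:
  S → )
  T → S )
  T → d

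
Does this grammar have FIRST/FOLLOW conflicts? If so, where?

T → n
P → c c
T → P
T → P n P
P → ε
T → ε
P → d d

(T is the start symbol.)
Nullable non-terminals: P, T.
FIRST sets used below: FIRST(P) = { 'c', 'd', ε }

P: nullable alternative(s) P → ε; FOLLOW(P) = { $, 'n' }
  P → c c: FIRST \ {ε} = { 'c' } — disjoint from FOLLOW(P)
  P → ε: FIRST \ {ε} = { } — this is the only nullable alternative, skip
  P → d d: FIRST \ {ε} = { 'd' } — disjoint from FOLLOW(P)

T: nullable alternative(s) T → P, T → ε; FOLLOW(T) = { $ }
  T → n: FIRST \ {ε} = { 'n' } — disjoint from FOLLOW(T)
  T → P: FIRST \ {ε} = { 'c', 'd' } — disjoint from FOLLOW(T)
  T → P n P: FIRST \ {ε} = { 'c', 'd', 'n' } — disjoint from FOLLOW(T)
  T → ε: FIRST \ {ε} = { } — disjoint from FOLLOW(T)

No FIRST/FOLLOW conflicts found.

Answer: No FIRST/FOLLOW conflicts.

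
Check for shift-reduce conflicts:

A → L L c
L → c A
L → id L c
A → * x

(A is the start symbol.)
No shift-reduce conflicts

Augment with A' → A and build the canonical LR(0) collection (I0 = CLOSURE({[A' → . A]}), then GOTO on every symbol after a dot until no new states appear). It has 12 states:
  I0: { [A → . * x], [A → . L L c], [A' → . A], [L → . c A], [L → . id L c] }  — shift
  I1: { [A → * . x] }  — shift
  I2: { [A' → A .] }  — accept
  I3: { [A → L . L c], [L → . c A], [L → . id L c] }  — shift
  I4: { [A → . * x], [A → . L L c], [L → . c A], [L → . id L c], [L → c . A] }  — shift
  I5: { [L → . c A], [L → . id L c], [L → id . L c] }  — shift
  I6: { [L → id L . c] }  — shift
  I7: { [L → id L c .] }  — reduce
  I8: { [L → c A .] }  — reduce
  I9: { [A → L L . c] }  — shift
  I10: { [A → L L c .] }  — reduce
  I11: { [A → * x .] }  — reduce

No state contains both a complete item and a shift item.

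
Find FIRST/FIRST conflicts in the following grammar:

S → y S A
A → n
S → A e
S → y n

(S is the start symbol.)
Yes. S → y S A / S → y n on { 'y' }

FIRST sets of the non-terminals at (or reachable through a nullable prefix from) the front of some alternative:
  FIRST(A) = { 'n' }

Productions for S:
  S → y S A: FIRST = { 'y' }
  S → A e: FIRST = { 'n' }
  S → y n: FIRST = { 'y' }
A has only one production, so no FIRST/FIRST conflict is possible there.

Conflict for S: S → y S A and S → y n
  Overlap: { 'y' }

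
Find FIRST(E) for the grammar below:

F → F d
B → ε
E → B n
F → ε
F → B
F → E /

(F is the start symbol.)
To compute FIRST(E), examine every production with E on the left-hand side, reading each right-hand side left to right until a non-nullable symbol is reached.

FIRST sets of the other non-terminals involved (by the same procedure, iterated to a fixed point):
  FIRST(B) = { ε }

From E → B n:
  - B is a non-terminal: add FIRST(B) \ {ε} = { }
    B is nullable, so continue to the next symbol
  - n is a terminal: add 'n' and stop

Collecting: FIRST(E) = { 'n' }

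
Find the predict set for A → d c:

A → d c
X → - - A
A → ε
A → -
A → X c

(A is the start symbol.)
{ 'd' }

PREDICT(A → d c) = (FIRST(RHS) \ {ε}) ∪ (FOLLOW(A) if ε ∈ FIRST(RHS), i.e. RHS ⇒* ε)
FIRST(d c) = { 'd' }
ε ∉ FIRST(d c), so FOLLOW(A) is not added.
PREDICT(A → d c) = { 'd' }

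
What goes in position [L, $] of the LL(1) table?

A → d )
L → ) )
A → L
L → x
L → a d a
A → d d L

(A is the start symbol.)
To find M[L, $], we find productions for L where $ is in the predict set (PREDICT(N → α) = (FIRST(α) \ {ε}) ∪ (FOLLOW(N) if α ⇒* ε)).

L → ) ): PREDICT = { ')' }
L → x: PREDICT = { 'x' }
L → a d a: PREDICT = { 'a' }

M[L, $] is empty (no production applies)

Answer: Empty (error entry)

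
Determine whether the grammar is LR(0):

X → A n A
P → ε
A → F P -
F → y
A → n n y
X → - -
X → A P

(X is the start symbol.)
No. Shift-reduce conflict between [P → .] and [X → A . n A]

Augment with X' → X and build the canonical LR(0) collection (I0 = CLOSURE({[X' → . X]}), then GOTO on every symbol after a dot until no new states appear). It has 15 states:
  I0: { [A → . F P -], [A → . n n y], [F → . y], [X → . - -], [X → . A P], [X → . A n A], [X' → . X] }  — shift
  I1: { [X → - . -] }  — shift
  I2: { [P → .], [X → A . P], [X → A . n A] }  — shift, reduce
  I3: { [A → F . P -], [P → .] }  — reduce
  I4: { [X' → X .] }  — accept
  I5: { [A → n . n y] }  — shift
  I6: { [F → y .] }  — reduce
  I7: { [A → n n . y] }  — shift
  I8: { [A → n n y .] }  — reduce
  I9: { [A → F P . -] }  — shift
  I10: { [A → F P - .] }  — reduce
  I11: { [X → A P .] }  — reduce
  I12: { [A → . F P -], [A → . n n y], [F → . y], [X → A n . A] }  — shift
  I13: { [X → A n A .] }  — reduce
  I14: { [X → - - .] }  — reduce

Conflict in state I2:
  Shift-reduce conflict between [P → .] and [X → A . n A]
So the grammar is NOT LR(0).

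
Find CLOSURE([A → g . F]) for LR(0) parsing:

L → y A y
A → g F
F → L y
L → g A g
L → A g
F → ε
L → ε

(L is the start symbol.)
{ [A → . g F], [A → g . F], [F → . L y], [F → .], [L → . A g], [L → . g A g], [L → . y A y], [L → .] }

To compute CLOSURE, for each item [A → α.Bβ] where B is a non-terminal, add [B → .γ] for all productions B → γ; repeat for the newly added items until nothing changes.

Start with: [A → g . F]
  [A → g . F] has the dot before F: add [F → . L y], [F → .]
  [F → . L y] has the dot before L: add [L → . y A y], [L → . g A g], [L → . A g], [L → .]
  [L → . A g] has the dot before A: add [A → . g F]
No further items can be added.

CLOSURE = { [A → . g F], [A → g . F], [F → . L y], [F → .], [L → . A g], [L → . g A g], [L → . y A y], [L → .] }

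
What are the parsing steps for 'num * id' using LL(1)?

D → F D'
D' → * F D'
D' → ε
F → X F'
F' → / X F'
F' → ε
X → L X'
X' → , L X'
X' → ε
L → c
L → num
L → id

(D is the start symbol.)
LL(1) parsing maintains a stack (initially the start symbol over $) and the input. At each step: if the stack top is a terminal, match it against the current input token; if it is a non-terminal N, replace it with the RHS of M[N, lookahead] (the unique production whose predict set contains the lookahead).

Stack is shown with the top on the left.

Stack           Input       Action
----------------------------------
D $             num * id $  output D → F D'
F D' $          num * id $  output F → X F'
X F' D' $       num * id $  output X → L X'
L X' F' D' $    num * id $  output L → num
num X' F' D' $  num * id $  match 'num'
X' F' D' $      * id $      output X' → ε
F' D' $         * id $      output F' → ε
D' $            * id $      output D' → * F D'
* F D' $        * id $      match '*'
F D' $          id $        output F → X F'
X F' D' $       id $        output X → L X'
L X' F' D' $    id $        output L → id
id X' F' D' $   id $        match 'id'
X' F' D' $      $           output X' → ε
F' D' $         $           output F' → ε
D' $            $           output D' → ε
$               $           accept

The string is accepted.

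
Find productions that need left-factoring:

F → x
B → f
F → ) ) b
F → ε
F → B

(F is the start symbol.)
No, left-factoring is not needed

Left-factoring is needed when two productions for the same non-terminal
share a common prefix on the right-hand side.

Productions for F:
  F → x
  F → ) ) b
  F → ε
  F → B

No common prefixes found.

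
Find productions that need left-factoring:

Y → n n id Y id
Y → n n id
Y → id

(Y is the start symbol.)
Left-factoring is needed when two productions for the same non-terminal
share a common prefix on the right-hand side.

Productions for Y:
  Y → n n id Y id
  Y → n n id
  Y → id

Found common prefix 'n n id' in productions for Y

Answer: Yes, Y has productions with common prefix 'n n id'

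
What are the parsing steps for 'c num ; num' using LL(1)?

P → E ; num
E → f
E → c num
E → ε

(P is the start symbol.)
Stack is shown with the top on the left.

Stack          Input          Action
------------------------------------
P $            c num ; num $  output P → E ; num
E ; num $      c num ; num $  output E → c num
c num ; num $  c num ; num $  match 'c'
num ; num $    num ; num $    match 'num'
; num $        ; num $        match ';'
num $          num $          match 'num'
$              $              accept

The string is accepted.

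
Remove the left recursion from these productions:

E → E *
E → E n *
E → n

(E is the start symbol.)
E → n E'
E' → * E'
E' → n * E'
E' → ε

E is directly left-recursive. The standard transformation for
  A → A α₁ | ... | A α_m | β₁ | ... | β_n
is
  A  → β₁ A' | ... | β_n A'
  A' → α₁ A' | ... | α_m A' | ε

E → n becomes E → n E'
E → E * becomes E' → * E'
E → E n * becomes E' → n * E'
Add E' → ε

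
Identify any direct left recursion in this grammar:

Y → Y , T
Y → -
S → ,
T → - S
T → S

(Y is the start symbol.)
Direct left recursion occurs when N → N α for some non-terminal N (the right-hand side begins with the left-hand side itself).

Y → Y , T: LEFT RECURSIVE (starts with Y)
Y → -: starts with '-'
S → ,: starts with ','
T → - S: starts with '-'
T → S: starts with S

The grammar has direct left recursion on: Y.

Answer: Yes, Y is left-recursive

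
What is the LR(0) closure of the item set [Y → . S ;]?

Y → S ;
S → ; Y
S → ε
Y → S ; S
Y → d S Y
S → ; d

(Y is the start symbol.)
{ [S → . ; Y], [S → . ; d], [S → .], [Y → . S ;] }

To compute CLOSURE, for each item [A → α.Bβ] where B is a non-terminal, add [B → .γ] for all productions B → γ; repeat for the newly added items until nothing changes.

Start with: [Y → . S ;]
  [Y → . S ;] has the dot before S: add [S → . ; Y], [S → .], [S → . ; d]
No further items can be added.

CLOSURE = { [S → . ; Y], [S → . ; d], [S → .], [Y → . S ;] }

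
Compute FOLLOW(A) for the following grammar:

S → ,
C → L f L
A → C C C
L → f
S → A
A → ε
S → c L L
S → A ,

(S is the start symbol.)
To compute FOLLOW(A), find every occurrence of A on a right-hand side N → α A β: add FIRST(β) \ {ε}, and if β is empty or nullable also add FOLLOW(N). Iterate to a fixed point.

In S → A: A is at the end, add FOLLOW(S)
In S → A ,: A is followed by ',', add FIRST(',') \ {ε} = { ',' }

The FOLLOW sets referred to above (computed the same way, to a fixed point):
  FOLLOW(S) = { $ }

Taking the union: FOLLOW(A) = { $, ',' }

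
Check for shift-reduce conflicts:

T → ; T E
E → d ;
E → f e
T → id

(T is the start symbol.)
Augment with T' → T and build the canonical LR(0) collection (I0 = CLOSURE({[T' → . T]}), then GOTO on every symbol after a dot until no new states appear). It has 10 states:
  I0: { [T → . ; T E], [T → . id], [T' → . T] }  — shift
  I1: { [T → . ; T E], [T → . id], [T → ; . T E] }  — shift
  I2: { [T' → T .] }  — accept
  I3: { [T → id .] }  — reduce
  I4: { [E → . d ;], [E → . f e], [T → ; T . E] }  — shift
  I5: { [T → ; T E .] }  — reduce
  I6: { [E → d . ;] }  — shift
  I7: { [E → f . e] }  — shift
  I8: { [E → f e .] }  — reduce
  I9: { [E → d ; .] }  — reduce

No state contains both a complete item and a shift item.

Answer: No shift-reduce conflicts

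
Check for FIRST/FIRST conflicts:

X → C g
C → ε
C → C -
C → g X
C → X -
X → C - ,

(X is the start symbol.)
FIRST sets of the non-terminals at (or reachable through a nullable prefix from) the front of some alternative:
  FIRST(C) = { '-', 'g', ε }
  FIRST(X) = { '-', 'g' }

Productions for X:
  X → C g: FIRST = { '-', 'g' }
  X → C - ,: FIRST = { '-', 'g' }
Productions for C:
  C → ε: FIRST = { ε }
  C → C -: FIRST = { '-', 'g' }
  C → g X: FIRST = { 'g' }
  C → X -: FIRST = { '-', 'g' }

Conflict for X: X → C g and X → C - ,
  Overlap: { '-', 'g' }
Conflict for C: C → C - and C → g X
  Overlap: { 'g' }
Conflict for C: C → C - and C → X -
  Overlap: { '-', 'g' }
Conflict for C: C → g X and C → X -
  Overlap: { 'g' }

Answer: Yes. X → C g / X → C '-' ',' on { '-', 'g' }; C → C '-' / C → g X on { 'g' }; C → C '-' / C → X '-' on { '-', 'g' }; C → g X / C → X '-' on { 'g' }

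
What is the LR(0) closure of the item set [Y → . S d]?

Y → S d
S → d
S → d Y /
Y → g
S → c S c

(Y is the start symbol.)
{ [S → . c S c], [S → . d Y /], [S → . d], [Y → . S d] }

To compute CLOSURE, for each item [A → α.Bβ] where B is a non-terminal, add [B → .γ] for all productions B → γ; repeat for the newly added items until nothing changes.

Start with: [Y → . S d]
  [Y → . S d] has the dot before S: add [S → . d], [S → . d Y /], [S → . c S c]
No further items can be added.

CLOSURE = { [S → . c S c], [S → . d Y /], [S → . d], [Y → . S d] }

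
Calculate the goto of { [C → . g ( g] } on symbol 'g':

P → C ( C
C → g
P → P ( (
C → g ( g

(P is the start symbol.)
GOTO(I, 'g') = CLOSURE({ [A → αX.β] : [A → α.Xβ] ∈ I, X = 'g' })

Items with dot before 'g', with the dot advanced:
  [C → . g ( g] → [C → g . ( g]
Closure adds nothing (no advanced item has the dot before a non-terminal).

GOTO = { [C → g . ( g] }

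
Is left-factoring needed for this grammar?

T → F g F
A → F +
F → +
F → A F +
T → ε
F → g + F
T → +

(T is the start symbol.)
Left-factoring is needed when two productions for the same non-terminal
share a common prefix on the right-hand side.

Productions for T:
  T → F g F
  T → ε
  T → +
Productions for F:
  F → +
  F → A F +
  F → g + F

No common prefixes found.

Answer: No, left-factoring is not needed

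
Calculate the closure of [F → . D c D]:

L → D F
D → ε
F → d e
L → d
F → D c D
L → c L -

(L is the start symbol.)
To compute CLOSURE, for each item [A → α.Bβ] where B is a non-terminal, add [B → .γ] for all productions B → γ; repeat for the newly added items until nothing changes.

Start with: [F → . D c D]
  [F → . D c D] has the dot before D: add [D → .]
No further items can be added.

CLOSURE = { [D → .], [F → . D c D] }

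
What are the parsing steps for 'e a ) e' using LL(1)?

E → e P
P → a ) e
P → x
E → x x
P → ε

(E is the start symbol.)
Stack is shown with the top on the left.

Stack    Input      Action
--------------------------
E $      e a ) e $  output E → e P
e P $    e a ) e $  match 'e'
P $      a ) e $    output P → a ) e
a ) e $  a ) e $    match 'a'
) e $    ) e $      match ')'
e $      e $        match 'e'
$        $          accept

The string is accepted.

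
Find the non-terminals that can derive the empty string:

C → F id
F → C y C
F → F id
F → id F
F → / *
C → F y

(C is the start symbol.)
None

A non-terminal is nullable if it can derive ε (the empty string): either it has an ε-production, or it has a production whose right-hand side consists entirely of nullable non-terminals.

There are no ε-productions, so no non-terminal can derive ε.
No non-terminals are nullable.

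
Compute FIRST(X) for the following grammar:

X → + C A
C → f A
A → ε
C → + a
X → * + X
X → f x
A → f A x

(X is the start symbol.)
From X → + C A:
  - '+' is a terminal: add '+' and stop
From X → * + X:
  - '*' is a terminal: add '*' and stop
From X → f x:
  - f is a terminal: add 'f' and stop

Collecting: FIRST(X) = { '*', '+', 'f' }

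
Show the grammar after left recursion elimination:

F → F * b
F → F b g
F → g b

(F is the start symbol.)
F is directly left-recursive. The standard transformation for
  A → A α₁ | ... | A α_m | β₁ | ... | β_n
is
  A  → β₁ A' | ... | β_n A'
  A' → α₁ A' | ... | α_m A' | ε

F → g b becomes F → g b F'
F → F * b becomes F' → * b F'
F → F b g becomes F' → b g F'
Add F' → ε

Resulting grammar:
F → g b F'
F' → * b F'
F' → b g F'
F' → ε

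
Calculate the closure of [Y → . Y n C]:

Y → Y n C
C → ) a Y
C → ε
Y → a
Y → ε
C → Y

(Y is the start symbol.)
{ [Y → . Y n C], [Y → . a], [Y → .] }

Start with: [Y → . Y n C]
  [Y → . Y n C] has the dot before Y: add [Y → . a], [Y → .]
No further items can be added.

CLOSURE = { [Y → . Y n C], [Y → . a], [Y → .] }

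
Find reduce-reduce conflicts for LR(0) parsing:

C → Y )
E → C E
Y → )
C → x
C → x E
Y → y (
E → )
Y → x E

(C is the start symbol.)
A reduce-reduce conflict occurs when an LR(0) state has two complete items [A → α .] and [B → β .] — both call for a reduction, and with no lookahead the parser cannot choose between them.

Augment with C' → C and build the canonical LR(0) collection (I0 = CLOSURE({[C' → . C]}), then GOTO on every symbol after a dot until no new states appear). It has 12 states:
  I0: { [C → . Y )], [C → . x E], [C → . x], [C' → . C], [Y → . )], [Y → . x E], [Y → . y (] }  — shift
  I1: { [Y → ) .] }  — reduce
  I2: { [C' → C .] }  — accept
  I3: { [C → Y . )] }  — shift
  I4: { [C → . Y )], [C → . x E], [C → . x], [C → x . E], [C → x .], [E → . )], [E → . C E], [Y → . )], [Y → . x E], [Y → . y (], [Y → x . E] }  — shift, reduce
  I5: { [Y → y . (] }  — shift
  I6: { [Y → y ( .] }  — reduce
  I7: { [E → ) .], [Y → ) .] }  — 2 reduces
  I8: { [C → . Y )], [C → . x E], [C → . x], [E → . )], [E → . C E], [E → C . E], [Y → . )], [Y → . x E], [Y → . y (] }  — shift
  I9: { [C → x E .], [Y → x E .] }  — 2 reduces
  I10: { [E → C E .] }  — reduce
  I11: { [C → Y ) .] }  — reduce

I7 contains complete items [E → ) .], [Y → ) .] — reduce-reduce conflict.
I9 contains complete items [C → x E .], [Y → x E .] — reduce-reduce conflict.

Answer: Yes — I7: [E → ) .] vs [Y → ) .]; I9: [C → x E .] vs [Y → x E .]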